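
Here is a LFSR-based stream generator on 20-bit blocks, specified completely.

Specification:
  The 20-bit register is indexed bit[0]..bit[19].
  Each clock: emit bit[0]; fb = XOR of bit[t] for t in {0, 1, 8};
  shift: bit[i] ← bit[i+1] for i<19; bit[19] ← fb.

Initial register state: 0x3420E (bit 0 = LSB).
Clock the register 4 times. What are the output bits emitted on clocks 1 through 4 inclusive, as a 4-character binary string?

0111

reg_0 = 0x3420E
clock 1: out=0, reg = 0x9A107
clock 2: out=1, reg = 0xCD083
clock 3: out=1, reg = 0x66841
clock 4: out=1, reg = 0xB3420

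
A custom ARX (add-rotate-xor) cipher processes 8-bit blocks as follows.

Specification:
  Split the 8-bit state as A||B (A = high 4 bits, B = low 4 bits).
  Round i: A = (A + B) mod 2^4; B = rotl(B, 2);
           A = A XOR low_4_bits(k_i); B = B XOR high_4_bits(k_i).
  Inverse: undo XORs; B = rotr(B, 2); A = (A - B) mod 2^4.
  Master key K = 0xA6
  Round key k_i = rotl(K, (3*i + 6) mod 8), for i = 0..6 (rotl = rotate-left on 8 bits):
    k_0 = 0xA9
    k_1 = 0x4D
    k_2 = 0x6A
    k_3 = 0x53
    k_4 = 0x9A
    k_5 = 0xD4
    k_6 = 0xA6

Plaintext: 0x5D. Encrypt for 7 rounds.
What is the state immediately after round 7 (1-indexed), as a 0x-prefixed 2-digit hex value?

0x4B

s_0 = plaintext = 0x5D
s_1 = Round(s_0, k_0) = 0xBD
s_2 = Round(s_1, k_1) = 0x53
s_3 = Round(s_2, k_2) = 0x2A
s_4 = Round(s_3, k_3) = 0xFF
s_5 = Round(s_4, k_4) = 0x46
s_6 = Round(s_5, k_5) = 0xE4
s_7 = Round(s_6, k_6) = 0x4B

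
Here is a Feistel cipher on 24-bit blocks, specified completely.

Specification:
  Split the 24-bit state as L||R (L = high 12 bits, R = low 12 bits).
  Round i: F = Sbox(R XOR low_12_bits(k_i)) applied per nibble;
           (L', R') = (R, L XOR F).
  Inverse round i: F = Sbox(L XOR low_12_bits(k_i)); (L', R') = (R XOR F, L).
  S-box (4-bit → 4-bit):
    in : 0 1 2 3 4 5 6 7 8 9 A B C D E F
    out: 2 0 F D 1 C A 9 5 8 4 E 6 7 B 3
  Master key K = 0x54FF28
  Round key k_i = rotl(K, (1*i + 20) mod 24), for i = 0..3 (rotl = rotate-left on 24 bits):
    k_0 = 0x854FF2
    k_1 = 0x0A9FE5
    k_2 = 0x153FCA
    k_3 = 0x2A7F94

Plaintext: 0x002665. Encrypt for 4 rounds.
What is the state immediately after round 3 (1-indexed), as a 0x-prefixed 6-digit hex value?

s_0 = plaintext = 0x002665
s_1 = Round(s_0, k_0) = 0x66588B
s_2 = Round(s_1, k_1) = 0x88BFCE
s_3 = Round(s_2, k_2) = 0xFCEAAA
s_4 = Round(s_3, k_3) = 0xAAA315

0xFCEAAA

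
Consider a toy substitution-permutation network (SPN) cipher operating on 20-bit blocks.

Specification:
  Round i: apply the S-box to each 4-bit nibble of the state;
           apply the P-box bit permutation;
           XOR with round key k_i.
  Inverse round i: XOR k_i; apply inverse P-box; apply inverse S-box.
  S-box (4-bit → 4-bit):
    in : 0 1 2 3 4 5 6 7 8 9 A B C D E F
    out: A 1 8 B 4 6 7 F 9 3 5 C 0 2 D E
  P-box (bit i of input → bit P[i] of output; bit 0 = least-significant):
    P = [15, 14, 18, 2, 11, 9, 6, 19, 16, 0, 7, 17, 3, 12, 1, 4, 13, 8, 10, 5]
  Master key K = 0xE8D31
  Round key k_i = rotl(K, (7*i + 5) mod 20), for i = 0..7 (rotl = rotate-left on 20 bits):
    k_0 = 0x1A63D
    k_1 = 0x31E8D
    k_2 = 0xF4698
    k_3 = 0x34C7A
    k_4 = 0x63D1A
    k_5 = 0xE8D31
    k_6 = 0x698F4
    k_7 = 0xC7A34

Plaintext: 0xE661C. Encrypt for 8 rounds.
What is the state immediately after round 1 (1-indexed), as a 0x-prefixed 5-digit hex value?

s_0 = plaintext = 0xE661C
s_1 = Round(s_0, k_0) = 0x09A96
s_2 = Round(s_1, k_1) = 0x6C525
s_3 = Round(s_2, k_2) = 0x32319
s_4 = Round(s_3, k_3) = 0x0A54B
s_5 = Round(s_4, k_4) = 0x23CF5
s_6 = Round(s_5, k_5) = 0x2DF49
s_7 = Round(s_6, k_6) = 0x44815
s_8 = Round(s_7, k_7) = 0xB3636

0x09A96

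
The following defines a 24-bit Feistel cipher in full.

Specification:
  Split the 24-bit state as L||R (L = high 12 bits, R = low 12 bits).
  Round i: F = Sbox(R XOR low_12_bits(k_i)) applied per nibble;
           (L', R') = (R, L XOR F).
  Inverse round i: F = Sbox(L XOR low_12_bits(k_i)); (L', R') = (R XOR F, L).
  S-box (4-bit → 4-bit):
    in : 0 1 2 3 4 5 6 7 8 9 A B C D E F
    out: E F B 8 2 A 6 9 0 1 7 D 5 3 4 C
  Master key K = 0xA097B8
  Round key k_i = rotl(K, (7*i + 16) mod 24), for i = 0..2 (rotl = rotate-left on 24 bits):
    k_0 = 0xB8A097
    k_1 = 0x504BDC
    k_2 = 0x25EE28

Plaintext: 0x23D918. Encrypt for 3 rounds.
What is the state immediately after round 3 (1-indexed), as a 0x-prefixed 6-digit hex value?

0x95BAA9

s_0 = plaintext = 0x23D918
s_1 = Round(s_0, k_0) = 0x918331
s_2 = Round(s_1, k_1) = 0x33195B
s_3 = Round(s_2, k_2) = 0x95BAA9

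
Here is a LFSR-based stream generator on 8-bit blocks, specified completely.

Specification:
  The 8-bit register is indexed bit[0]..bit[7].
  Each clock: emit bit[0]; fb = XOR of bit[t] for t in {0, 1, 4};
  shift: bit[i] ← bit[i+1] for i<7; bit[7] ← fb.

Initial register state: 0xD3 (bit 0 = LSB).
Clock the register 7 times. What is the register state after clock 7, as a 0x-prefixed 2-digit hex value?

0x8F

reg_0 = 0xD3
clock 1: out=1, reg = 0xE9
clock 2: out=1, reg = 0xF4
clock 3: out=0, reg = 0xFA
clock 4: out=0, reg = 0x7D
clock 5: out=1, reg = 0x3E
clock 6: out=0, reg = 0x1F
clock 7: out=1, reg = 0x8F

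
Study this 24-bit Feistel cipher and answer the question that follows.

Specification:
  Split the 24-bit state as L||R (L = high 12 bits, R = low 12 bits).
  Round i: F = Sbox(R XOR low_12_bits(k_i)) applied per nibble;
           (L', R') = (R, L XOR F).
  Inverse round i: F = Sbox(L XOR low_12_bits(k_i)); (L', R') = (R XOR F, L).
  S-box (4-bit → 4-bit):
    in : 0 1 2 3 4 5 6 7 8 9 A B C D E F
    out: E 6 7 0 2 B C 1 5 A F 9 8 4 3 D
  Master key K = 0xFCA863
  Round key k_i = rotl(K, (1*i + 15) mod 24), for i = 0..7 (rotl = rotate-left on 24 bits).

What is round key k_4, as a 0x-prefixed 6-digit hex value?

0x1FE543

K = 0xFCA863
k_0 = rotl(K, (1*0+15) mod 24) = rotl(K, 15) = 0x31FE54
k_1 = rotl(K, (1*1+15) mod 24) = rotl(K, 16) = 0x63FCA8
k_2 = rotl(K, (1*2+15) mod 24) = rotl(K, 17) = 0xC7F950
k_3 = rotl(K, (1*3+15) mod 24) = rotl(K, 18) = 0x8FF2A1
k_4 = rotl(K, (1*4+15) mod 24) = rotl(K, 19) = 0x1FE543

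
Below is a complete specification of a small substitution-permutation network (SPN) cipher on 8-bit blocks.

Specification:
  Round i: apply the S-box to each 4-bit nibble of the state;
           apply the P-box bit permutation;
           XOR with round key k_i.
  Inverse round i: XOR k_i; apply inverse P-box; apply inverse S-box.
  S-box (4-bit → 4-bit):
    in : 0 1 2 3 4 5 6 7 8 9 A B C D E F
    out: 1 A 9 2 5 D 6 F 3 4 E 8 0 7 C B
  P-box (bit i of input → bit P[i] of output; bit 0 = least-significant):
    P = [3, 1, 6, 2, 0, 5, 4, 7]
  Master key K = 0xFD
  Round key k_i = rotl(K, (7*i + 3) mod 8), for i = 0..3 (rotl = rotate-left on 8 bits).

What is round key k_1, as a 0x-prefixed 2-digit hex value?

0xF7

K = 0xFD
k_0 = rotl(K, (7*0+3) mod 8) = rotl(K, 3) = 0xEF
k_1 = rotl(K, (7*1+3) mod 8) = rotl(K, 2) = 0xF7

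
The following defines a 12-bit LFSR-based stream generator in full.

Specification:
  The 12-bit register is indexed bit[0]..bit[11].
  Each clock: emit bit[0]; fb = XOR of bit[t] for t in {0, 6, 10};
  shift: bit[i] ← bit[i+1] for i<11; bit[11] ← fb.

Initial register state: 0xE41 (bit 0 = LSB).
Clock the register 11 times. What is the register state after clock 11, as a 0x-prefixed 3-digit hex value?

reg_0 = 0xE41
clock 1: out=1, reg = 0xF20
clock 2: out=0, reg = 0xF90
clock 3: out=0, reg = 0xFC8
clock 4: out=0, reg = 0x7E4
clock 5: out=0, reg = 0x3F2
clock 6: out=0, reg = 0x9F9
clock 7: out=1, reg = 0x4FC
clock 8: out=0, reg = 0x27E
clock 9: out=0, reg = 0x93F
clock 10: out=1, reg = 0xC9F
clock 11: out=1, reg = 0x64F

0x64F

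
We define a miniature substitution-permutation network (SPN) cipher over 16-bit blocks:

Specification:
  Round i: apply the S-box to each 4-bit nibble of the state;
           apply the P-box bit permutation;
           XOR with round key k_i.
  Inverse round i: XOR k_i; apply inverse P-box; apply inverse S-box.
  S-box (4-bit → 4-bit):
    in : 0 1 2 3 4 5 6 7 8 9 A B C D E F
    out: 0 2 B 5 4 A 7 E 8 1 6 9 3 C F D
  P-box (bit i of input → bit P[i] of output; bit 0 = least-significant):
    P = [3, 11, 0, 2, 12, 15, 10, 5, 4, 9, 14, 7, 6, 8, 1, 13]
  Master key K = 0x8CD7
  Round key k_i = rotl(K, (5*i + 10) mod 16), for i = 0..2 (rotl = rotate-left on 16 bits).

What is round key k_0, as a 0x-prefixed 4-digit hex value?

K = 0x8CD7
k_0 = rotl(K, (5*0+10) mod 16) = rotl(K, 10) = 0x5E33

0x5E33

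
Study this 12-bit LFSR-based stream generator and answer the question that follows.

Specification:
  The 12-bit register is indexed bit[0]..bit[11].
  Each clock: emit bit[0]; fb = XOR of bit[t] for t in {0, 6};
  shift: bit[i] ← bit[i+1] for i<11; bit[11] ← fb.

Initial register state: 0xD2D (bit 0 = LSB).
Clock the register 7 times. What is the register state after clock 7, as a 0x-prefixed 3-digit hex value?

reg_0 = 0xD2D
clock 1: out=1, reg = 0xE96
clock 2: out=0, reg = 0x74B
clock 3: out=1, reg = 0x3A5
clock 4: out=1, reg = 0x9D2
clock 5: out=0, reg = 0xCE9
clock 6: out=1, reg = 0x674
clock 7: out=0, reg = 0xB3A

0xB3A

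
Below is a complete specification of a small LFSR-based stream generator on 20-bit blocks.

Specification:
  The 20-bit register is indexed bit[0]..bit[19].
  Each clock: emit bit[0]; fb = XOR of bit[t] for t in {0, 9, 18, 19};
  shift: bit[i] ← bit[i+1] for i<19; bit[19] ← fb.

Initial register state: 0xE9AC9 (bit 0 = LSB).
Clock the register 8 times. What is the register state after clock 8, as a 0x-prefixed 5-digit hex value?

reg_0 = 0xE9AC9
clock 1: out=1, reg = 0x74D64
clock 2: out=0, reg = 0xBA6B2
clock 3: out=0, reg = 0x5D359
clock 4: out=1, reg = 0xAE9AC
clock 5: out=0, reg = 0xD74D6
clock 6: out=0, reg = 0x6BA6B
clock 7: out=1, reg = 0xB5D35
clock 8: out=1, reg = 0x5AE9A

0x5AE9A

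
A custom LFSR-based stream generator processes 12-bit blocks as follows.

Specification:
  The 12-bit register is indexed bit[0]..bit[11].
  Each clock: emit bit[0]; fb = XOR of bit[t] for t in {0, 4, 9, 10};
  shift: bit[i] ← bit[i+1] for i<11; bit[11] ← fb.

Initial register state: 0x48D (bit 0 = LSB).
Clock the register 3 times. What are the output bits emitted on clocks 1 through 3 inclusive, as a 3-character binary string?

reg_0 = 0x48D
clock 1: out=1, reg = 0x246
clock 2: out=0, reg = 0x923
clock 3: out=1, reg = 0xC91

101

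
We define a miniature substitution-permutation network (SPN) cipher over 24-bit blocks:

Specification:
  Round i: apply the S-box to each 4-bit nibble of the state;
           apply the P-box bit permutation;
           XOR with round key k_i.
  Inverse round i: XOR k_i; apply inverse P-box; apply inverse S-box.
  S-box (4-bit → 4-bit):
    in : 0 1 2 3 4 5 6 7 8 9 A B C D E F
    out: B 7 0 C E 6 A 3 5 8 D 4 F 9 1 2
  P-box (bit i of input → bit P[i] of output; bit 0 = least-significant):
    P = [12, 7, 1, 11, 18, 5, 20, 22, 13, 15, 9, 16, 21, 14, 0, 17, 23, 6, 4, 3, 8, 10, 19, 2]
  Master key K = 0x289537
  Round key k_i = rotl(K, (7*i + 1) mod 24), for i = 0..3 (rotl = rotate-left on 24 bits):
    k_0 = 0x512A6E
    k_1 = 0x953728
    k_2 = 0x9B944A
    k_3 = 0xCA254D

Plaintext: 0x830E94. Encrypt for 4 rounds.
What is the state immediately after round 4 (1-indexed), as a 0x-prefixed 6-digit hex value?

s_0 = plaintext = 0x830E94
s_1 = Round(s_0, k_0) = 0x3B43F4
s_2 = Round(s_1, k_1) = 0x9E7D9F
s_3 = Round(s_2, k_2) = 0x7AF4CE
s_4 = Round(s_3, k_3) = 0x1FF275

0x1FF275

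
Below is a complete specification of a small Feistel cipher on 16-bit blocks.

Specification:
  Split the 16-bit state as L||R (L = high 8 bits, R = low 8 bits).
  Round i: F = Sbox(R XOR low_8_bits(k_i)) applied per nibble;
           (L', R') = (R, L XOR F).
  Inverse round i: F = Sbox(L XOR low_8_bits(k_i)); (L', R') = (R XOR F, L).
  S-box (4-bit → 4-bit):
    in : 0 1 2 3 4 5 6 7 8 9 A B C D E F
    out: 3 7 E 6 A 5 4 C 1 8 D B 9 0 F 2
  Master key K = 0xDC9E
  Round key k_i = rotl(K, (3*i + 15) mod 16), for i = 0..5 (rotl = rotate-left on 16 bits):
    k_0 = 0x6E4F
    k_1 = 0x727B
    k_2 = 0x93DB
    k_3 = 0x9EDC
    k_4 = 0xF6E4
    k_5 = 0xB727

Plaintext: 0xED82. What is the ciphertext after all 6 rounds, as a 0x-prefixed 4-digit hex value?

s_0 = plaintext = 0xED82
s_1 = Round(s_0, k_0) = 0x827D
s_2 = Round(s_1, k_1) = 0x7DB6
s_3 = Round(s_2, k_2) = 0xB63D
s_4 = Round(s_3, k_3) = 0x3D41
s_5 = Round(s_4, k_4) = 0x41E8
s_6 = Round(s_5, k_5) = 0xE8D3

0xE8D3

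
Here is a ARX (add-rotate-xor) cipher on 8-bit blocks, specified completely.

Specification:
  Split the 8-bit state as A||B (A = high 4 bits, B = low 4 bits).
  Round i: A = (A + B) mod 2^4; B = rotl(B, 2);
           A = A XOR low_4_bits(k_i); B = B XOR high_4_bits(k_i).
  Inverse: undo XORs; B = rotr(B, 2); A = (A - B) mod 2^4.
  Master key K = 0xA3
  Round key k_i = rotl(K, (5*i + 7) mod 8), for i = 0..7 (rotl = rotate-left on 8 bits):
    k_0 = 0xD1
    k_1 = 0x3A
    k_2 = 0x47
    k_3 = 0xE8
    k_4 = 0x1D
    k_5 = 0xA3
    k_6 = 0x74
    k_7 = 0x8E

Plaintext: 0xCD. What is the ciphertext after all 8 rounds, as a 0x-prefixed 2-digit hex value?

0xFD

s_0 = plaintext = 0xCD
s_1 = Round(s_0, k_0) = 0x8A
s_2 = Round(s_1, k_1) = 0x89
s_3 = Round(s_2, k_2) = 0x62
s_4 = Round(s_3, k_3) = 0x06
s_5 = Round(s_4, k_4) = 0xB8
s_6 = Round(s_5, k_5) = 0x08
s_7 = Round(s_6, k_6) = 0xC5
s_8 = Round(s_7, k_7) = 0xFD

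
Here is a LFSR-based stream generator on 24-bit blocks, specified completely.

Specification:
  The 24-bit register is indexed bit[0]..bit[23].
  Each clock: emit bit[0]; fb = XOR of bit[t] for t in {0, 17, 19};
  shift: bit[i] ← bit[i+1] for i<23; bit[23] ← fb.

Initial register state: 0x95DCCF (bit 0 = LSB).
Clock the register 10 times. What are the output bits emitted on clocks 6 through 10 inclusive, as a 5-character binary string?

reg_0 = 0x95DCCF
clock 1: out=1, reg = 0xCAEE67
clock 2: out=1, reg = 0xE57733
clock 3: out=1, reg = 0xF2BB99
clock 4: out=1, reg = 0x795DCC
clock 5: out=0, reg = 0xBCAEE6
clock 6: out=0, reg = 0xDE5773
clock 7: out=1, reg = 0xEF2BB9
clock 8: out=1, reg = 0xF795DC
clock 9: out=0, reg = 0xFBCAEE
clock 10: out=0, reg = 0x7DE577

01100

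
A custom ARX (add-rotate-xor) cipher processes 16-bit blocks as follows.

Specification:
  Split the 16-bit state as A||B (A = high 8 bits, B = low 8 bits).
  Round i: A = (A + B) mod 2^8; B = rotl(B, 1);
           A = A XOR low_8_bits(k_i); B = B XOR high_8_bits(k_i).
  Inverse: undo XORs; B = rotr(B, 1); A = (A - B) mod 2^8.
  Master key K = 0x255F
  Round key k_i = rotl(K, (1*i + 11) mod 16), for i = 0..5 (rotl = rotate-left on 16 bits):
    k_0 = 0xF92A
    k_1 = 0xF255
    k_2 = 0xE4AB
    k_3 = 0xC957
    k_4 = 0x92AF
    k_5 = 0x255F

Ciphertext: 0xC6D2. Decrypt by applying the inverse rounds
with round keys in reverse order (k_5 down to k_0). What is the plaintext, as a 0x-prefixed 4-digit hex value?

0xBF0B

s_0 = ciphertext = 0xC6D2
s_1 = InvRound(s_0, k_5) = 0x9EFB
s_2 = InvRound(s_1, k_4) = 0x7DB4
s_3 = InvRound(s_2, k_3) = 0x6CBE
s_4 = InvRound(s_3, k_2) = 0x9A2D
s_5 = InvRound(s_4, k_1) = 0xE0EF
s_6 = InvRound(s_5, k_0) = 0xBF0B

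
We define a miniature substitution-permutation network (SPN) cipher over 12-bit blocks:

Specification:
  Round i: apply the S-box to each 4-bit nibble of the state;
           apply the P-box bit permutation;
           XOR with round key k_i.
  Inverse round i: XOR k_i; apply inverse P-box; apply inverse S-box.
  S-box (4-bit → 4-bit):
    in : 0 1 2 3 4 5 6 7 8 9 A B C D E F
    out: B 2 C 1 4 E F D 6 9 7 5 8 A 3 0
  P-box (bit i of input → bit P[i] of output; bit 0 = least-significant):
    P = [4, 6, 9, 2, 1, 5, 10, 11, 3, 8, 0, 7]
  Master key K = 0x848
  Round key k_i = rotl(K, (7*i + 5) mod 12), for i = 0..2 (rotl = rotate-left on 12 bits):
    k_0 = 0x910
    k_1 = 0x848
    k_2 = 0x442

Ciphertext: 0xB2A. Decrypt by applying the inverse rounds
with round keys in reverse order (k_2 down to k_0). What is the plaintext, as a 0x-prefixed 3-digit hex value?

s_0 = ciphertext = 0xB2A
s_1 = InvRound(s_0, k_2) = 0xE58
s_2 = InvRound(s_1, k_1) = 0xF4B
s_3 = InvRound(s_2, k_0) = 0xBBA

0xBBA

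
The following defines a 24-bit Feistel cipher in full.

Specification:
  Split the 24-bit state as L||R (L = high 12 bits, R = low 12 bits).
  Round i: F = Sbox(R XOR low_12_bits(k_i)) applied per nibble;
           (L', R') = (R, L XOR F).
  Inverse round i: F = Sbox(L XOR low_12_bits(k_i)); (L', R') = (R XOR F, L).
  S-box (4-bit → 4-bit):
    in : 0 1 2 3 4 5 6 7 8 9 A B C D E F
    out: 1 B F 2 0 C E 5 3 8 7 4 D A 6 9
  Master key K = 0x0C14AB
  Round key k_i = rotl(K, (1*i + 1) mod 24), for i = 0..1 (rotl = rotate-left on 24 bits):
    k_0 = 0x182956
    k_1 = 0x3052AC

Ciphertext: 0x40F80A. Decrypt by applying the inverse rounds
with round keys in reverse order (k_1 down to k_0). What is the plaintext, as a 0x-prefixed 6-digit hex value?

s_0 = ciphertext = 0x40F80A
s_1 = InvRound(s_0, k_1) = 0x67840F
s_2 = InvRound(s_1, k_0) = 0xDF9678

0xDF9678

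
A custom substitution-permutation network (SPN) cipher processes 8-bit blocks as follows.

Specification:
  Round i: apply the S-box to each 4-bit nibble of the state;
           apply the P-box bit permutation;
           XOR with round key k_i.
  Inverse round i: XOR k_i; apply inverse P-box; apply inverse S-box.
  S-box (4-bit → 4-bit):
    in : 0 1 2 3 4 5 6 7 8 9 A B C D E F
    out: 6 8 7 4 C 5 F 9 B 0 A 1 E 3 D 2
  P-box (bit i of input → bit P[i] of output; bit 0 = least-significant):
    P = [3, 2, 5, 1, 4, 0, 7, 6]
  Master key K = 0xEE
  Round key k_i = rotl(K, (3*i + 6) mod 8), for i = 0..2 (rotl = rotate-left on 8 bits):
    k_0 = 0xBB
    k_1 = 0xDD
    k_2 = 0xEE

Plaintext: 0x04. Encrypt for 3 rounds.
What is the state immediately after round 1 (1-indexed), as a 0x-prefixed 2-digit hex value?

s_0 = plaintext = 0x04
s_1 = Round(s_0, k_0) = 0x18
s_2 = Round(s_1, k_1) = 0x93
s_3 = Round(s_2, k_2) = 0xCE

0x18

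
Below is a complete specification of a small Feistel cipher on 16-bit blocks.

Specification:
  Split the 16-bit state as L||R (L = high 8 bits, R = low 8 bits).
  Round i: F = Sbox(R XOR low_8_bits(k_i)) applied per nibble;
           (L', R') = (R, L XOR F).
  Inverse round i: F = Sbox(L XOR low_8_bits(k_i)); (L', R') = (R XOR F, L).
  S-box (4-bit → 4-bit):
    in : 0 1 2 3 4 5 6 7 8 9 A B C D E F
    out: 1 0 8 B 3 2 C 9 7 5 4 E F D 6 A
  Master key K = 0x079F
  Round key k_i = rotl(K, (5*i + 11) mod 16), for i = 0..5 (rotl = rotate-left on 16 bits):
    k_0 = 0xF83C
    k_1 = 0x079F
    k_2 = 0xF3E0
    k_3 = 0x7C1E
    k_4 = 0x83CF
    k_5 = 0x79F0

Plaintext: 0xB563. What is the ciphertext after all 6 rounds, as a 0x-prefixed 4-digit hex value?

0x0006

s_0 = plaintext = 0xB563
s_1 = Round(s_0, k_0) = 0x639F
s_2 = Round(s_1, k_1) = 0x9F72
s_3 = Round(s_2, k_2) = 0x72C7
s_4 = Round(s_3, k_3) = 0xC7A7
s_5 = Round(s_4, k_4) = 0xA700
s_6 = Round(s_5, k_5) = 0x0006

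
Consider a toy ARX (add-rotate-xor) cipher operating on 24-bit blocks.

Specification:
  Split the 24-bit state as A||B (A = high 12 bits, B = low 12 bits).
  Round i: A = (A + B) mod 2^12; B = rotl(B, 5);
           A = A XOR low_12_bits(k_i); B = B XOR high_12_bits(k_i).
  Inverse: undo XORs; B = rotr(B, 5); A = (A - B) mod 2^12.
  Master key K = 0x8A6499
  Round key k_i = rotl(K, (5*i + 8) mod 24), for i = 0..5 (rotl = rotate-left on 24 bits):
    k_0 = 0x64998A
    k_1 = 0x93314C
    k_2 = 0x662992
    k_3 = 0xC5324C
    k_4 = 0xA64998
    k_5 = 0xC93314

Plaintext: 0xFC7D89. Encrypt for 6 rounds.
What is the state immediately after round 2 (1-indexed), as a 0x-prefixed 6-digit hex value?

s_0 = plaintext = 0xFC7D89
s_1 = Round(s_0, k_0) = 0x4DA772
s_2 = Round(s_1, k_1) = 0xD0077D
s_3 = Round(s_2, k_2) = 0xDEF9CC
s_4 = Round(s_3, k_3) = 0x5F75C0
s_5 = Round(s_4, k_4) = 0x22F26F
s_6 = Round(s_5, k_5) = 0x78A177

0xD0077D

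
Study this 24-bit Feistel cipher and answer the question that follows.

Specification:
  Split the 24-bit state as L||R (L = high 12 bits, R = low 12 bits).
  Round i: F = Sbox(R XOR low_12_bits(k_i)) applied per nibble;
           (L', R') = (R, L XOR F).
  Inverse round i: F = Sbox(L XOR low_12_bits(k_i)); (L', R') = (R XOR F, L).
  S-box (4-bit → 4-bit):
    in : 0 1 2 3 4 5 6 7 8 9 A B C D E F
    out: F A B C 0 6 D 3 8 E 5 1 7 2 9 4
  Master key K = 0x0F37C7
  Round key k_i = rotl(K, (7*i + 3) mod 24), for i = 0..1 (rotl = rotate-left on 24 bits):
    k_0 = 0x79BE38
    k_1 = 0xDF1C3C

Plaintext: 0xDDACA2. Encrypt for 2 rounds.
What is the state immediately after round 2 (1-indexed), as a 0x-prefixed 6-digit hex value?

s_0 = plaintext = 0xDDACA2
s_1 = Round(s_0, k_0) = 0xCA263F
s_2 = Round(s_1, k_1) = 0x63F95E

0x63F95E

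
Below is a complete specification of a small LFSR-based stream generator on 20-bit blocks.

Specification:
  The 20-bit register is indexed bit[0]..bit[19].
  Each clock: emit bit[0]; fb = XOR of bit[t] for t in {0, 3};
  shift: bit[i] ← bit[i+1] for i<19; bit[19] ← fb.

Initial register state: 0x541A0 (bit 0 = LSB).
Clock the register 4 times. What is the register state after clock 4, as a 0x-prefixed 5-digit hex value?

reg_0 = 0x541A0
clock 1: out=0, reg = 0x2A0D0
clock 2: out=0, reg = 0x15068
clock 3: out=0, reg = 0x8A834
clock 4: out=0, reg = 0x4541A

0x4541A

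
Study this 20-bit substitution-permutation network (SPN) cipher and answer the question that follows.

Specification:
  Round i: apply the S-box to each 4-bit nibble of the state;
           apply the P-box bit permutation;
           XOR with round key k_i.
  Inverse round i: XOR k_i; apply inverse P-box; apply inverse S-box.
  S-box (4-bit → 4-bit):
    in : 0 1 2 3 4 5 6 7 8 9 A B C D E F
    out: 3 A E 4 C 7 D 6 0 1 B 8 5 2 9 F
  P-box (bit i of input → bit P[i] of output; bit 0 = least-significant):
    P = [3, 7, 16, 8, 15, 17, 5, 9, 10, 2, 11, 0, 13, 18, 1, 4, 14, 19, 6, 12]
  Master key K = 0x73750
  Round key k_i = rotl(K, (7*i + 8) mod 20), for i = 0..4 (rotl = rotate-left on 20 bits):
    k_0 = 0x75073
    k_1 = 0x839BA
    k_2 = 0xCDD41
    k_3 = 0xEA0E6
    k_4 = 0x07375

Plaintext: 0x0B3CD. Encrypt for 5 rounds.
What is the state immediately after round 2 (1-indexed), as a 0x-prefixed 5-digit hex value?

s_0 = plaintext = 0x0B3CD
s_1 = Round(s_0, k_0) = 0xF98C3
s_2 = Round(s_1, k_1) = 0x1C9DA
s_3 = Round(s_2, k_2) = 0x6E8CB
s_4 = Round(s_3, k_3) = 0xE5196
s_5 = Round(s_4, k_4) = 0x5827A

0x1C9DA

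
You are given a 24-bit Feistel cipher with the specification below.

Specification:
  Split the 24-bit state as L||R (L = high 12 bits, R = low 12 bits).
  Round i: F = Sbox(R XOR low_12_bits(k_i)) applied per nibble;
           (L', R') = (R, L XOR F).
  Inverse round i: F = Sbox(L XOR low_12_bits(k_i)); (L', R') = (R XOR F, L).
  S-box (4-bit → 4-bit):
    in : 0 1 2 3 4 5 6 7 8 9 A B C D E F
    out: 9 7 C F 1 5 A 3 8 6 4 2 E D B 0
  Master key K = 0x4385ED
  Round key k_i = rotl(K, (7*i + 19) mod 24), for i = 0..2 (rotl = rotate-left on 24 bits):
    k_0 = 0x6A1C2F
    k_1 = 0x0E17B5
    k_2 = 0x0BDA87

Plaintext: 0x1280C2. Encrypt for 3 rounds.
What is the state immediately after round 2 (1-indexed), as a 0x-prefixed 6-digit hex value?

0xF9580B

s_0 = plaintext = 0x1280C2
s_1 = Round(s_0, k_0) = 0x0C2F95
s_2 = Round(s_1, k_1) = 0xF9580B
s_3 = Round(s_2, k_2) = 0x80B31B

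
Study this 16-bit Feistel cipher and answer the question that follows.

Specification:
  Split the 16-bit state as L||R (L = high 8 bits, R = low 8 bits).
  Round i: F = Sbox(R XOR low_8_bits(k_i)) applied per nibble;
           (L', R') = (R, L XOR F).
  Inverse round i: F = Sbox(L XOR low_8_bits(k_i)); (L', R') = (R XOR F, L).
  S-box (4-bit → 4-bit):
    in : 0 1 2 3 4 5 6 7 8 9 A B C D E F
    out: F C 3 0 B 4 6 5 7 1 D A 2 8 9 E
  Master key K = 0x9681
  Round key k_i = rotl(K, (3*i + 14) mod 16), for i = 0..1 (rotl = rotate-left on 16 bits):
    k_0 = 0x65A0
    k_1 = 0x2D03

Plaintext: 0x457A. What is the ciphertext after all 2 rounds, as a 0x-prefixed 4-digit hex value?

s_0 = plaintext = 0x457A
s_1 = Round(s_0, k_0) = 0x7AC8
s_2 = Round(s_1, k_1) = 0xC850

0xC850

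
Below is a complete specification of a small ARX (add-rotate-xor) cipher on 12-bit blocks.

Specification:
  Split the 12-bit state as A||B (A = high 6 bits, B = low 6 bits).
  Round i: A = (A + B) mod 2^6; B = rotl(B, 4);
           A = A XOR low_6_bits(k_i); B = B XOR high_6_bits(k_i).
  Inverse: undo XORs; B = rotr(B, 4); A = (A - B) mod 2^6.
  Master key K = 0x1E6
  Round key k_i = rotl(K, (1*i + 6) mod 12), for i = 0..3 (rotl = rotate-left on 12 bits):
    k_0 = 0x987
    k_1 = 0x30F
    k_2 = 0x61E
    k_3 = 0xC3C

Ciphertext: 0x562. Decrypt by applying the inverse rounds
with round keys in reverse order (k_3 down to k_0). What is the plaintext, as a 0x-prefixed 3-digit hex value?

0x348

s_0 = ciphertext = 0x562
s_1 = InvRound(s_0, k_3) = 0x809
s_2 = InvRound(s_1, k_2) = 0xE45
s_3 = InvRound(s_2, k_1) = 0x4A4
s_4 = InvRound(s_3, k_0) = 0x348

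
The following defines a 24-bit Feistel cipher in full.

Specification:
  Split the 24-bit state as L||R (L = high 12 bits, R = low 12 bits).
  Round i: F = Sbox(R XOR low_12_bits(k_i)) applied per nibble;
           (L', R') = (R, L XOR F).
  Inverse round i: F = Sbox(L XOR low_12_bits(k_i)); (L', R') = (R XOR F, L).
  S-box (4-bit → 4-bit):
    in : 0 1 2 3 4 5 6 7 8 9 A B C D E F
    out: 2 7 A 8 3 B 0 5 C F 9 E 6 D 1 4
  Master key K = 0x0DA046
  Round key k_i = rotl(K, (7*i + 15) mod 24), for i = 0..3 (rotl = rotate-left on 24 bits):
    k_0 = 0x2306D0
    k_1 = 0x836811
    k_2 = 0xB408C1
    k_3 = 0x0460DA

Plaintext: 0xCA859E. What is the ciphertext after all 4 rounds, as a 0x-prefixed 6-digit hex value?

0xA61ABC

s_0 = plaintext = 0xCA859E
s_1 = Round(s_0, k_0) = 0x59E499
s_2 = Round(s_1, k_1) = 0x499352
s_3 = Round(s_2, k_2) = 0x352A61
s_4 = Round(s_3, k_3) = 0xA61ABC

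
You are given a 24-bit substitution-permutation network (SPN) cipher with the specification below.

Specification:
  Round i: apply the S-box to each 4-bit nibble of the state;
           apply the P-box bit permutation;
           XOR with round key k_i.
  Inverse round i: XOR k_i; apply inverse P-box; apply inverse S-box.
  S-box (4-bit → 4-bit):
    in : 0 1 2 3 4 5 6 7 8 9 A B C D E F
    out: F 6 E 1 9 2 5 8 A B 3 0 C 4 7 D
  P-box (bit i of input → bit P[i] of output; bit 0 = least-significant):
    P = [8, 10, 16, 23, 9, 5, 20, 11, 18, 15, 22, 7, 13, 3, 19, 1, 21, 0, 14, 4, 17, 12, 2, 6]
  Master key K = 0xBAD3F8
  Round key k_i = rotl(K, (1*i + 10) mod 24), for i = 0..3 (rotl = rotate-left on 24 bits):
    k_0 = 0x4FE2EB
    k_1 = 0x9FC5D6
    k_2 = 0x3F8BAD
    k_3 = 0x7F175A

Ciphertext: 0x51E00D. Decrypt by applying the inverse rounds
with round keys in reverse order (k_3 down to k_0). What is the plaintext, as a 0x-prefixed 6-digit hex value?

s_0 = ciphertext = 0x51E00D
s_1 = InvRound(s_0, k_3) = 0x00FA3A
s_2 = InvRound(s_1, k_2) = 0xE0F4D6
s_3 = InvRound(s_2, k_1) = 0xA366D6
s_4 = InvRound(s_3, k_0) = 0xD91E58

0xD91E58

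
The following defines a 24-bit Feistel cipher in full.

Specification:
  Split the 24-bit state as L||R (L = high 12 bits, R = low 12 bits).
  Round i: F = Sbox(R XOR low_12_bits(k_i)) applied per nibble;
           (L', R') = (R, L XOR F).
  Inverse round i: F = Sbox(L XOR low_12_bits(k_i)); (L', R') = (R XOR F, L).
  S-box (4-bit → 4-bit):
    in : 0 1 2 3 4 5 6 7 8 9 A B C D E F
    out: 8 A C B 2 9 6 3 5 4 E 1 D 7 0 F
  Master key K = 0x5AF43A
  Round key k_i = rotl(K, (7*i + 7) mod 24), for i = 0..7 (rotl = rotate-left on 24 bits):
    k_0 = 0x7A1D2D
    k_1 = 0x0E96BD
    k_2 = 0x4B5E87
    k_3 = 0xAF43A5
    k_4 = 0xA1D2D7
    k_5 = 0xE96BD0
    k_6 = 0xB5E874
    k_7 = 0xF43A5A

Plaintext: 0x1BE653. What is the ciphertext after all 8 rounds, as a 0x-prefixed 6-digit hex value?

s_0 = plaintext = 0x1BE653
s_1 = Round(s_0, k_0) = 0x65308E
s_2 = Round(s_1, k_1) = 0x08E0E8
s_3 = Round(s_2, k_2) = 0x0E80E1
s_4 = Round(s_3, k_3) = 0x0E1BCA
s_5 = Round(s_4, k_4) = 0xBCA446
s_6 = Round(s_5, k_5) = 0x44648C
s_7 = Round(s_6, k_6) = 0x48C9B3
s_8 = Round(s_7, k_7) = 0x9B3F88

0x9B3F88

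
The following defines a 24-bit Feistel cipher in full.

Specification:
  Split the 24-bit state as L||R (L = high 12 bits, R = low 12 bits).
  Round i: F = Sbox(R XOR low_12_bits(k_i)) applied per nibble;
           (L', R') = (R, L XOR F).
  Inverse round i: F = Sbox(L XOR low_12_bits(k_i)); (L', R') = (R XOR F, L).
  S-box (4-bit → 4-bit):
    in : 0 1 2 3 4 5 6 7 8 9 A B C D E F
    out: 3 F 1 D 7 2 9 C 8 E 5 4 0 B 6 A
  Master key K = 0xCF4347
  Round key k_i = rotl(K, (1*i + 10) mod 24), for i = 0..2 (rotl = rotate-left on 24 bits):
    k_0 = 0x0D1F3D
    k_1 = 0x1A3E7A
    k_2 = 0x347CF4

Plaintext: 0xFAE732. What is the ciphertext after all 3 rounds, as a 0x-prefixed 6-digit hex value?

0x9545C7

s_0 = plaintext = 0xFAE732
s_1 = Round(s_0, k_0) = 0x732794
s_2 = Round(s_1, k_1) = 0x794954
s_3 = Round(s_2, k_2) = 0x9545C7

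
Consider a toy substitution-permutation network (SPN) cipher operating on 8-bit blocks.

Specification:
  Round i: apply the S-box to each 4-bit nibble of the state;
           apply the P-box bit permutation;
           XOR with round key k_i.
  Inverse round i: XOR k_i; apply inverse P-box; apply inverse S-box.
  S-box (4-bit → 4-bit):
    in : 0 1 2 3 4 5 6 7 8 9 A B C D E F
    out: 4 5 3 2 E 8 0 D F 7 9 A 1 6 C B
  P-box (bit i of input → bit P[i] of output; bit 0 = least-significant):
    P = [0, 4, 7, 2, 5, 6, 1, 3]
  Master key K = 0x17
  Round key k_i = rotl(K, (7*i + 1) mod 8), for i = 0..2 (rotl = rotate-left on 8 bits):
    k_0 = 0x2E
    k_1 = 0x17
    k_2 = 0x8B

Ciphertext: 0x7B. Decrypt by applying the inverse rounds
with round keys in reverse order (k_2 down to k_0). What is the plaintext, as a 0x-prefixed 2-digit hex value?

0xBF

s_0 = ciphertext = 0x7B
s_1 = InvRound(s_0, k_2) = 0x2D
s_2 = InvRound(s_1, k_1) = 0x73
s_3 = InvRound(s_2, k_0) = 0xBF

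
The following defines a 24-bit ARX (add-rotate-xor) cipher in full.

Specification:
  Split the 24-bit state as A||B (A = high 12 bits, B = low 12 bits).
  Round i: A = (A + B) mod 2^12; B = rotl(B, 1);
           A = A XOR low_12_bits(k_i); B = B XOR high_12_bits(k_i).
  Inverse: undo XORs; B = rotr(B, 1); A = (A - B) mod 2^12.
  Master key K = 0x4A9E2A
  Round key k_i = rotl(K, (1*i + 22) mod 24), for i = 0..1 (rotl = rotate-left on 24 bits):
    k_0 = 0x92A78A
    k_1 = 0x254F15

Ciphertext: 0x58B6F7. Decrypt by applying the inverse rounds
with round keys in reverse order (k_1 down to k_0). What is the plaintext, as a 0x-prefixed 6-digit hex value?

s_0 = ciphertext = 0x58B6F7
s_1 = InvRound(s_0, k_1) = 0x04DA51
s_2 = InvRound(s_1, k_0) = 0xE0A9BD

0xE0A9BD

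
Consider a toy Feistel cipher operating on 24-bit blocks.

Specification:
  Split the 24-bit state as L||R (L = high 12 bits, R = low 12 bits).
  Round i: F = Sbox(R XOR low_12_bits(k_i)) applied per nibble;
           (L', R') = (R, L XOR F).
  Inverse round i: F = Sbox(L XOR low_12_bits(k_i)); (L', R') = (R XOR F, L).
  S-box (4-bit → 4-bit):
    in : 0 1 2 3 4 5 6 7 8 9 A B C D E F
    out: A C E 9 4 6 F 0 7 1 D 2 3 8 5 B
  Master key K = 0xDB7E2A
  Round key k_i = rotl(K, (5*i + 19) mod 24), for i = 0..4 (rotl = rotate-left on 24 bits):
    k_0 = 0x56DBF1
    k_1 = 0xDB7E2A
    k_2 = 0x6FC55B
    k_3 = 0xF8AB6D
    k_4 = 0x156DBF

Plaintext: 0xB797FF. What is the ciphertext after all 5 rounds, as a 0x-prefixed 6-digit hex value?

0xA490A1

s_0 = plaintext = 0xB797FF
s_1 = Round(s_0, k_0) = 0x7FF8DC
s_2 = Round(s_1, k_1) = 0x8DC840
s_3 = Round(s_2, k_2) = 0x84001E
s_4 = Round(s_3, k_3) = 0x01EA49
s_5 = Round(s_4, k_4) = 0xA490A1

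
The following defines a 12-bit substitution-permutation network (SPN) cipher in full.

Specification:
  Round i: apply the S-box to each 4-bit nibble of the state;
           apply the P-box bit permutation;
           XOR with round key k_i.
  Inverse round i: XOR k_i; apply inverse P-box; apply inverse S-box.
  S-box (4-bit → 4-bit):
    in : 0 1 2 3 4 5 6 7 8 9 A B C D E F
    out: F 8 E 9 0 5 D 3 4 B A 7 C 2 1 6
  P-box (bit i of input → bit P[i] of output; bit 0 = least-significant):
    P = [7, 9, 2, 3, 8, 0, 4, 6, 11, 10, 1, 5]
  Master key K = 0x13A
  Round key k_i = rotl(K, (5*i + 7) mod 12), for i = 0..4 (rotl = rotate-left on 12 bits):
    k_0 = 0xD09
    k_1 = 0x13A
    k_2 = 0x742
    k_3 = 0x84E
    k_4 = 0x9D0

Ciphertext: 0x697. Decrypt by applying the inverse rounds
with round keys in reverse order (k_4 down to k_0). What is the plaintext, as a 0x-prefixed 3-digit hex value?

s_0 = ciphertext = 0x697
s_1 = InvRound(s_0, k_4) = 0xB9F
s_2 = InvRound(s_1, k_3) = 0x407
s_3 = InvRound(s_2, k_2) = 0x49F
s_4 = InvRound(s_3, k_1) = 0xA75
s_5 = InvRound(s_4, k_0) = 0xA62

0xA62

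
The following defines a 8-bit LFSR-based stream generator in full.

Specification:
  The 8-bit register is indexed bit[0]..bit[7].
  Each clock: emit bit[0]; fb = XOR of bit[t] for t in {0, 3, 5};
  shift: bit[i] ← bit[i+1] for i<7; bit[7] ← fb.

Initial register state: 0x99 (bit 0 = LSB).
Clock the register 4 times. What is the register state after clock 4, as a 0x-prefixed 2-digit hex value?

reg_0 = 0x99
clock 1: out=1, reg = 0x4C
clock 2: out=0, reg = 0xA6
clock 3: out=0, reg = 0xD3
clock 4: out=1, reg = 0xE9

0xE9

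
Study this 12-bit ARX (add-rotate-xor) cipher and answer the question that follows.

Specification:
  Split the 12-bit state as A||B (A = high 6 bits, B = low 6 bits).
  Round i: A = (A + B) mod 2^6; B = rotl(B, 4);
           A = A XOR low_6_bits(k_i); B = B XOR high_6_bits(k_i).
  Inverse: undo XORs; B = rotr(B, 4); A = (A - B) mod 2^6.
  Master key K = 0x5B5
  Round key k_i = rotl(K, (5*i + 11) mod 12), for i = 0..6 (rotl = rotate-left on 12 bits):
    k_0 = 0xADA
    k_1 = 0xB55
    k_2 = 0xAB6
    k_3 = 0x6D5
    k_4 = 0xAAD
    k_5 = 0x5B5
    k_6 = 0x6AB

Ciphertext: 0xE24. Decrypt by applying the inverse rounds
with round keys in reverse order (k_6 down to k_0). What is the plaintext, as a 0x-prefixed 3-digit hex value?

s_0 = ciphertext = 0xE24
s_1 = InvRound(s_0, k_6) = 0x63B
s_2 = InvRound(s_1, k_5) = 0xDF6
s_3 = InvRound(s_2, k_4) = 0xA71
s_4 = InvRound(s_3, k_3) = 0x4AA
s_5 = InvRound(s_4, k_2) = 0x900
s_6 = InvRound(s_5, k_1) = 0xEF6
s_7 = InvRound(s_6, k_0) = 0xB35

0xB35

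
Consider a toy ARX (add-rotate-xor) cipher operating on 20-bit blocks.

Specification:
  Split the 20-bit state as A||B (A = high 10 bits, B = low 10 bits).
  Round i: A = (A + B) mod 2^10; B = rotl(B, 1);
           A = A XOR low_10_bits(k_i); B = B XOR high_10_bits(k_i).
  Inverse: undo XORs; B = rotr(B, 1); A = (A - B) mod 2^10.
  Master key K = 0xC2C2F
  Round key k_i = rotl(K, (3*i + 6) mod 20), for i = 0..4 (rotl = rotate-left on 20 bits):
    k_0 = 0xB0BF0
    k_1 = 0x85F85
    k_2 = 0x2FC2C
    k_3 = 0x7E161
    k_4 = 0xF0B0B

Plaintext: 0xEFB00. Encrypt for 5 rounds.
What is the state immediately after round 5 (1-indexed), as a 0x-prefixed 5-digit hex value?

0xE3A41

s_0 = plaintext = 0xEFB00
s_1 = Round(s_0, k_0) = 0x538C3
s_2 = Round(s_1, k_1) = 0x65391
s_3 = Round(s_2, k_2) = 0x4279C
s_4 = Round(s_3, k_3) = 0x712C1
s_5 = Round(s_4, k_4) = 0xE3A41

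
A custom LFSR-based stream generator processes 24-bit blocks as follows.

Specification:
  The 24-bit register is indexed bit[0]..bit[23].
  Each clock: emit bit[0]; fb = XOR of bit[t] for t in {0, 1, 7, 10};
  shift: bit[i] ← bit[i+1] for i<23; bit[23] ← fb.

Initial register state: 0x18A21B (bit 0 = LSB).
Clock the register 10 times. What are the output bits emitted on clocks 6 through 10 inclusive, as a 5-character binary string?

reg_0 = 0x18A21B
clock 1: out=1, reg = 0x0C510D
clock 2: out=1, reg = 0x862886
clock 3: out=0, reg = 0x431443
clock 4: out=1, reg = 0xA18A21
clock 5: out=1, reg = 0xD0C510
clock 6: out=0, reg = 0xE86288
clock 7: out=0, reg = 0xF43144
clock 8: out=0, reg = 0x7A18A2
clock 9: out=0, reg = 0x3D0C51
clock 10: out=1, reg = 0x1E8628

00001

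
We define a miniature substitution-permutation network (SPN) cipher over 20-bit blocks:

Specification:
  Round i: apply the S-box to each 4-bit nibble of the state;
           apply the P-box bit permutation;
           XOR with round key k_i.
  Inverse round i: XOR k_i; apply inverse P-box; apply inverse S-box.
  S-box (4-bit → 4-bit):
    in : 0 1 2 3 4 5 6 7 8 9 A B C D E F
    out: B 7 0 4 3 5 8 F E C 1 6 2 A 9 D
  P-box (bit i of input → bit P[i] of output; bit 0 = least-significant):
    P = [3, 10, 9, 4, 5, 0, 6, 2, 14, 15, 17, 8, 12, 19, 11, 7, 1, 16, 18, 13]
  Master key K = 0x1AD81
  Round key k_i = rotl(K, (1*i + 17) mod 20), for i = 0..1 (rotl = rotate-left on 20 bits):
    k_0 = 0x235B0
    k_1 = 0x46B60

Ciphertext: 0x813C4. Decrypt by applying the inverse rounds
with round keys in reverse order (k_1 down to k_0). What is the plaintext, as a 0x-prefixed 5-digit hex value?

0x4BF38

s_0 = ciphertext = 0x813C4
s_1 = InvRound(s_0, k_1) = 0x97AE2
s_2 = InvRound(s_1, k_0) = 0x4BF38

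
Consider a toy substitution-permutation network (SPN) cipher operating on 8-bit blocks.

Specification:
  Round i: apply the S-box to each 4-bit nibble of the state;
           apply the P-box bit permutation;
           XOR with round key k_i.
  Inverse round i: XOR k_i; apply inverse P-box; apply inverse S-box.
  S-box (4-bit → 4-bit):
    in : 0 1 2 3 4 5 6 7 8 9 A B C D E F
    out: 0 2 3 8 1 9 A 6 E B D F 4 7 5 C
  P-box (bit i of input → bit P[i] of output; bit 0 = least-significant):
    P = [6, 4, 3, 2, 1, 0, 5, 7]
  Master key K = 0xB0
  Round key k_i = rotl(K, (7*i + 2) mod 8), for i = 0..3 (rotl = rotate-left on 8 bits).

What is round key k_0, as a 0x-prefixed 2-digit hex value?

K = 0xB0
k_0 = rotl(K, (7*0+2) mod 8) = rotl(K, 2) = 0xC2

0xC2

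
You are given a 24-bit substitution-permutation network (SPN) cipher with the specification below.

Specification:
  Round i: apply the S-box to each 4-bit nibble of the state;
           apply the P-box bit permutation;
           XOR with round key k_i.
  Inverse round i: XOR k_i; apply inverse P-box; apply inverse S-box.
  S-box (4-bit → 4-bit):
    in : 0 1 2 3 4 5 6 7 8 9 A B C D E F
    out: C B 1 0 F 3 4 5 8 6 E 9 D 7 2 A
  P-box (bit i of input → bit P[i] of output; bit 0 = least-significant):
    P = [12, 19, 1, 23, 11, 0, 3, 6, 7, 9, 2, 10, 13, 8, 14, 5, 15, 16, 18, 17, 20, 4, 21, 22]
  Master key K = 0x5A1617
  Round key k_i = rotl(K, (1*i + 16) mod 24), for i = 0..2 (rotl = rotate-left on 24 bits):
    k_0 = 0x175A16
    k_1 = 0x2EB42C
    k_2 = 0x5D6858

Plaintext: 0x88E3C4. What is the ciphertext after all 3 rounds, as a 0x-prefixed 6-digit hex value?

0xF783AD

s_0 = plaintext = 0x88E3C4
s_1 = Round(s_0, k_0) = 0xDD435C
s_2 = Round(s_1, k_1) = 0x9B4D1F
s_3 = Round(s_2, k_2) = 0xF783AD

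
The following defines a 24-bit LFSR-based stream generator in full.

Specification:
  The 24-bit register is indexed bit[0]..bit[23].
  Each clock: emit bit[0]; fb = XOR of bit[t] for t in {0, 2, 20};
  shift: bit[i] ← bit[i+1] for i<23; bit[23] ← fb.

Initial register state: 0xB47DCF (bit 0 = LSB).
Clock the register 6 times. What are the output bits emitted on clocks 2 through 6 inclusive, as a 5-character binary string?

11100

reg_0 = 0xB47DCF
clock 1: out=1, reg = 0xDA3EE7
clock 2: out=1, reg = 0xED1F73
clock 3: out=1, reg = 0xF68FB9
clock 4: out=1, reg = 0x7B47DC
clock 5: out=0, reg = 0x3DA3EE
clock 6: out=0, reg = 0x1ED1F7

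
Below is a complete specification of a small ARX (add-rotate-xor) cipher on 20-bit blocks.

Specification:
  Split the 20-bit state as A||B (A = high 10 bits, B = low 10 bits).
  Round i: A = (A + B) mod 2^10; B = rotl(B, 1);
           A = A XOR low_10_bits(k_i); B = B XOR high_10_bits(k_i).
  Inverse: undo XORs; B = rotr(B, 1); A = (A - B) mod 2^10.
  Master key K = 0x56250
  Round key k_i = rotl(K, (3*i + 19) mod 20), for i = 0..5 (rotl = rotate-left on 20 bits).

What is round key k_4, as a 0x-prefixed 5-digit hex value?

0x282B1

K = 0x56250
k_0 = rotl(K, (3*0+19) mod 20) = rotl(K, 19) = 0x2B128
k_1 = rotl(K, (3*1+19) mod 20) = rotl(K, 2) = 0x58941
k_2 = rotl(K, (3*2+19) mod 20) = rotl(K, 5) = 0xC4A0A
k_3 = rotl(K, (3*3+19) mod 20) = rotl(K, 8) = 0x25056
k_4 = rotl(K, (3*4+19) mod 20) = rotl(K, 11) = 0x282B1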